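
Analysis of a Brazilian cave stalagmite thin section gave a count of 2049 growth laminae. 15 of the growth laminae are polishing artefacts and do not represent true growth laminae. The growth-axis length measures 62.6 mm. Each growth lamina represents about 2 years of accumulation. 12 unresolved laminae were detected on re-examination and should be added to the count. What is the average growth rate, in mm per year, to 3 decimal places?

0.015 mm per year

Correcting the raw count gives 2049 − 15 + 12 = 2046 true growth laminae.
2046 growth laminae at 2 years each span 2046 × 2 = 4092 years.
Extension rate ≈ 62.6 / 4092 = 0.015 mm per year.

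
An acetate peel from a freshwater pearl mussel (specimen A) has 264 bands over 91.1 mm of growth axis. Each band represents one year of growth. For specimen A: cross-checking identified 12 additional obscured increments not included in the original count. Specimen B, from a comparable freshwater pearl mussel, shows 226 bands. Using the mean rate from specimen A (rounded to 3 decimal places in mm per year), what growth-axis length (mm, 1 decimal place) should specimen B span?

74.6 mm

Specimen A: after corrections the count is 264 + 12 = 276 bands.
A: 91.1 mm over 276 years gives 91.1 / 276 ≈ 0.330 mm/year.
For B, 0.330 mm/year × 226 years = 74.6 mm.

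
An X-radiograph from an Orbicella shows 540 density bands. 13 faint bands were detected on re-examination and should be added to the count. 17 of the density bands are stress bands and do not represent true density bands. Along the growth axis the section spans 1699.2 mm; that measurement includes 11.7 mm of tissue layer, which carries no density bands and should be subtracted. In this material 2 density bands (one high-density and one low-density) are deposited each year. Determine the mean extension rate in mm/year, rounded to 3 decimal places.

6.297 mm/year

After corrections the count is 540 − 17 + 13 = 536 density bands.
Dividing by 2 density bands per year: 536 / 2 = 268 years.
Removing the 11.7 mm offcut leaves 1699.2 − 11.7 = 1687.5 mm.
1687.5 mm over 268 years gives 1687.5 / 268 ≈ 6.297 mm/year.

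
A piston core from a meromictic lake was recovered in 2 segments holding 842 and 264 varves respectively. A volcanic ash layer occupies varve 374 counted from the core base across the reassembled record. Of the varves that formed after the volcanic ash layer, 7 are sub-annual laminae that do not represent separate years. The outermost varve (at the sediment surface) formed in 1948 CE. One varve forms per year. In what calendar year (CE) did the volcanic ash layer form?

Total varves = 842 + 264 = 1106.
The volcanic ash layer sits at varve 374 from the core base, so 1106 − 374 = 732 varves formed after it.
Excluding 7 false varves: 732 − 7 = 725.
Counting back 725 years from 1948 CE places the volcanic ash layer in 1948 − 725 = 1223 CE.

1223 CE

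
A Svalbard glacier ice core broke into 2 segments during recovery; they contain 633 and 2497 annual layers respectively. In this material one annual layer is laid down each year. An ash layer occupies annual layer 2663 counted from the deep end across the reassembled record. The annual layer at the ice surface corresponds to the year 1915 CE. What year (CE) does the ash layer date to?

1448 CE

Total annual layers = 633 + 2497 = 3130.
3130 − 2663 = 467 annual layers lie beyond the ash layer toward the ice surface.
The annual layer at the ice surface is 1915 CE, so the ash layer dates to 1915 − 467 = 1448 CE.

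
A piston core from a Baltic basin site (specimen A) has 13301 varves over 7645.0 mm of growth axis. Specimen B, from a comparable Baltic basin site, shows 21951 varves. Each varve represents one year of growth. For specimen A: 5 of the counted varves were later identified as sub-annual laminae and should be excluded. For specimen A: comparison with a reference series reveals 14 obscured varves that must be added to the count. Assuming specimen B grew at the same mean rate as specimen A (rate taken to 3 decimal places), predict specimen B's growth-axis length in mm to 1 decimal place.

Specimen A: adjusted count: 13301 − 5 + 14 = 13310 varves.
A: Extension rate ≈ 7645.0 / 13310 = 0.574 mm per year.
B's length ≈ 0.574 × 21951 = 12599.9 mm.

12599.9 mm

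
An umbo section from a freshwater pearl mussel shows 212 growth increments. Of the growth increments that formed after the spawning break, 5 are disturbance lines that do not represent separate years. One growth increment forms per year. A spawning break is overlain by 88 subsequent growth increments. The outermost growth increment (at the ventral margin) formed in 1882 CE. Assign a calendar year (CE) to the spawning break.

88 growth increments post-date the spawning break.
Removing the 5 false growth increments leaves 88 − 5 = 83 true growth increments beyond the spawning break.
Counting back 83 years from 1882 CE places the spawning break in 1882 − 83 = 1799 CE.

1799 CE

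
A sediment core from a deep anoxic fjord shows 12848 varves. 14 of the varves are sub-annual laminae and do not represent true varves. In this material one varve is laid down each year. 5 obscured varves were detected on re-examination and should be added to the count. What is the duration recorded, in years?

After corrections the count is 12848 − 14 + 5 = 12839 varves.
One varve per year makes the duration 12839 years.

12839 yr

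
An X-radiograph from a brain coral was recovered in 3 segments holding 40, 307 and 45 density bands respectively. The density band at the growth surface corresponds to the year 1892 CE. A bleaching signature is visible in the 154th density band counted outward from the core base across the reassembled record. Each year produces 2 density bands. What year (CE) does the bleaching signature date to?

Total density bands = 40 + 307 + 45 = 392.
The bleaching signature sits at density band 154 from the core base, so 392 − 154 = 238 density bands formed after it.
Dividing by 2 density bands per year: 238 / 2 = 119 years.
1892 − 119 = 1773 CE.

1773 CE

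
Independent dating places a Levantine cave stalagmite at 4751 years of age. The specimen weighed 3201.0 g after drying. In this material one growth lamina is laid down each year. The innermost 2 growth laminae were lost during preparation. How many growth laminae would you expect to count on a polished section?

One growth lamina per year gives 4751 growth laminae over 4751 years.
Subtracting the 2 growth laminae not captured gives 4751 − 2 = 4749 growth laminae in the record.

4749 growth laminae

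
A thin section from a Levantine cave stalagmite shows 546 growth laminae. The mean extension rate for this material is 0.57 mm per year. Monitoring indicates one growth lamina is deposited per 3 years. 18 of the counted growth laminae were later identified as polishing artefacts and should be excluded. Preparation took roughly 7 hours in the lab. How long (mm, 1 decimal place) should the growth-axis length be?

Correcting the raw count gives 546 − 18 = 528 true growth laminae.
528 growth laminae at 3 years each span 528 × 3 = 1584 years.
1584 years at 0.57 mm/year gives 0.57 × 1584 = 902.9 mm.

902.9 mm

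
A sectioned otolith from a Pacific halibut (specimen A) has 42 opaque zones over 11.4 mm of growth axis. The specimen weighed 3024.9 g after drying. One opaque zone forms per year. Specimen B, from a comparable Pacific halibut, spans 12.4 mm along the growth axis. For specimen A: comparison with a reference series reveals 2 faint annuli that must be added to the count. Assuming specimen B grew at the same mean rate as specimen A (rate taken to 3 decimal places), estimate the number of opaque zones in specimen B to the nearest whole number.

48 opaque zones

Specimen A: correcting the raw count gives 42 + 2 = 44 true opaque zones.
A: Mean rate = 11.4 mm / 44 years ≈ 0.259 mm per year.
B spans 12.4 / 0.259 = 47.88 years ≈ 48 opaque zones.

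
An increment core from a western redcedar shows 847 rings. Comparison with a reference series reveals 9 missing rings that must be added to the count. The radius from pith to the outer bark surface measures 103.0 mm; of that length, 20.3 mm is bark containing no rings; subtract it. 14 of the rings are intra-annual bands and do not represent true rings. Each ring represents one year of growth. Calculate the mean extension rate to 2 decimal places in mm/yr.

Adjusted count: 847 − 14 + 9 = 842 rings.
Removing the 20.3 mm offcut leaves 103.0 − 20.3 = 82.7 mm.
Extension rate ≈ 82.7 / 842 = 0.10 mm/yr.

0.10 mm/yr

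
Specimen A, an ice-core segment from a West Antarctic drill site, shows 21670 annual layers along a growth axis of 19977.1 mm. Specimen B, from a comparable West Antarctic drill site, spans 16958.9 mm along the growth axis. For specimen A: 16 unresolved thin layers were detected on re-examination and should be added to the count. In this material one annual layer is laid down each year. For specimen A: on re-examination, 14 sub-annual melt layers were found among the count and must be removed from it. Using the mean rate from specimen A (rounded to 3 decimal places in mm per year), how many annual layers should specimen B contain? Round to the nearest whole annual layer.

18394 annual layers

Specimen A: correcting the raw count gives 21670 − 14 + 16 = 21672 true annual layers.
A: Mean rate = 19977.1 mm / 21672 years ≈ 0.922 mm/year.
Specimen B: 16958.9 mm / 0.922 mm per year = 18393.60 years ≈ 18394 annual layers.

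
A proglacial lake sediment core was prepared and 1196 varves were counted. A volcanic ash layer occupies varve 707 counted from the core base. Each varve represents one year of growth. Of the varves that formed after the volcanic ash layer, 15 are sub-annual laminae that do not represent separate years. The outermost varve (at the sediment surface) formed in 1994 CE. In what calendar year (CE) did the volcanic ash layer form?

1520 CE

Between varve 707 and the sediment surface there are 1196 − 707 = 489 varves.
Removing the 15 false varves leaves 489 − 15 = 474 true varves beyond the volcanic ash layer.
1994 − 474 = 1520 CE.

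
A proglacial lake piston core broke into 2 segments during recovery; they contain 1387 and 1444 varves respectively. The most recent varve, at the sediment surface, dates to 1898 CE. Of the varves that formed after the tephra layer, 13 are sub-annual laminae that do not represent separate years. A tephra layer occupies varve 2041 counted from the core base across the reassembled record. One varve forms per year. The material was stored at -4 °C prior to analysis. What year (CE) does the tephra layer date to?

1121 CE

Total varves = 1387 + 1444 = 2831.
Between varve 2041 and the sediment surface there are 2831 − 2041 = 790 varves.
790 − 13 false = 777 true varves after the tephra layer.
1898 − 777 = 1121 CE.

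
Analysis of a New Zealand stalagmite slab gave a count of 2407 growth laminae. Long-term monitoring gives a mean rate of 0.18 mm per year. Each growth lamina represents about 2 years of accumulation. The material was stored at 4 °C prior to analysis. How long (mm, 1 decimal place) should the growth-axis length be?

866.5 mm

2407 growth laminae at 2 years each span 2407 × 2 = 4814 years.
Length ≈ 0.18 × 4814 = 866.5 mm.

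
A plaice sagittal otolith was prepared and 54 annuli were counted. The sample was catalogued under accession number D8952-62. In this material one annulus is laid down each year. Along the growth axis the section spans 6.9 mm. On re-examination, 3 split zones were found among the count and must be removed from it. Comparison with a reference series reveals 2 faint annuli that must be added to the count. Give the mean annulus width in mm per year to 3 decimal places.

True annulus count = 54 − 3 + 2 = 53.
6.9 mm over 53 years gives 6.9 / 53 ≈ 0.130 mm per year.

0.130 mm per year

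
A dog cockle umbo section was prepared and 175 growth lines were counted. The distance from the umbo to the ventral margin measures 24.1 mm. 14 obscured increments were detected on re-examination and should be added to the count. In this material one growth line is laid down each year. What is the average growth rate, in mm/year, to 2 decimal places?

Adjusted count: 175 + 14 = 189 growth lines.
Mean rate = 24.1 mm / 189 years ≈ 0.13 mm/year.

0.13 mm/year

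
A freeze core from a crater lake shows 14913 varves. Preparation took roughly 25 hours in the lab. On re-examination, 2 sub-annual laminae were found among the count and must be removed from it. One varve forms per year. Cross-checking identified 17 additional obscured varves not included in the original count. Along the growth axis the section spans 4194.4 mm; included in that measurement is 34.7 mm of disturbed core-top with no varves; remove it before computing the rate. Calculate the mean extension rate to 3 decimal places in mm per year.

After corrections the count is 14913 − 2 + 17 = 14928 varves.
Removing the 34.7 mm offcut leaves 4194.4 − 34.7 = 4159.7 mm.
4159.7 mm over 14928 years gives 4159.7 / 14928 ≈ 0.279 mm per year.

0.279 mm per year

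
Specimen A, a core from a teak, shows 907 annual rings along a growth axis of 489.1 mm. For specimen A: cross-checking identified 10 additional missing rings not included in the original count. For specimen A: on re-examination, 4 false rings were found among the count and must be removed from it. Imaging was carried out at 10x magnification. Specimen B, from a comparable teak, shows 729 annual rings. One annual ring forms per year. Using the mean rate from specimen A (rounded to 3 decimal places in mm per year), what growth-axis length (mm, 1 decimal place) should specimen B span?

Specimen A: correcting the raw count gives 907 − 4 + 10 = 913 true annual rings.
A: Extension rate ≈ 489.1 / 913 = 0.536 mm per year.
B's length ≈ 0.536 × 729 = 390.7 mm.

390.7 mm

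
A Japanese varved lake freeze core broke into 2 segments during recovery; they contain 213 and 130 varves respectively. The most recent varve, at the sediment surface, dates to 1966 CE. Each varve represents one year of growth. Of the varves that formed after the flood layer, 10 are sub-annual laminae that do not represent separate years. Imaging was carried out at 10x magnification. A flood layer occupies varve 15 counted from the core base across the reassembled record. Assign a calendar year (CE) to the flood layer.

1648 CE

Total varves = 213 + 130 = 343.
Between varve 15 and the sediment surface there are 343 − 15 = 328 varves.
328 − 10 false = 318 true varves after the flood layer.
Counting back 318 years from 1966 CE places the flood layer in 1966 − 318 = 1648 CE.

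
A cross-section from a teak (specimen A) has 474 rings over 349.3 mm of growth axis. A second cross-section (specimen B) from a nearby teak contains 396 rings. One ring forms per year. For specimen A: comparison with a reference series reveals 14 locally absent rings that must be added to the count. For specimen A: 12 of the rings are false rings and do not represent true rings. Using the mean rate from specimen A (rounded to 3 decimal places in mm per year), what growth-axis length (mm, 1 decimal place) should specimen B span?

290.7 mm

Specimen A: true ring count = 474 − 12 + 14 = 476.
A: 349.3 mm over 476 years gives 349.3 / 476 ≈ 0.734 mm/year.
B's length ≈ 0.734 × 396 = 290.7 mm.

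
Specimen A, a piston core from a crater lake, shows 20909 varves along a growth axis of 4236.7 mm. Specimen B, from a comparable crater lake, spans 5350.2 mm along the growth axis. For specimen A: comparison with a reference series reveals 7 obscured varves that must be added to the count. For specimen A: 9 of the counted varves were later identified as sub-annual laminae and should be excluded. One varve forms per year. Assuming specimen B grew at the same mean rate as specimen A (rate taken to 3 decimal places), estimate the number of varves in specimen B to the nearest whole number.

26356 varves

Specimen A: correcting the raw count gives 20909 − 9 + 7 = 20907 true varves.
A: 4236.7 mm over 20907 years gives 4236.7 / 20907 ≈ 0.203 mm/year.
B spans 5350.2 / 0.203 = 26355.67 years ≈ 26356 varves.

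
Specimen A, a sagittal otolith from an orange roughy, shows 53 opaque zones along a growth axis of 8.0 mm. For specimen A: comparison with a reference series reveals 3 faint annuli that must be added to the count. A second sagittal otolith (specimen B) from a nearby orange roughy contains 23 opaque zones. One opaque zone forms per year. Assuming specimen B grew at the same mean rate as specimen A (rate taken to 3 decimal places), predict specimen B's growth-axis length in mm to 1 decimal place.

Specimen A: true opaque zone count = 53 + 3 = 56.
A: Mean rate = 8.0 mm / 56 years ≈ 0.143 mm per year.
For B, 0.143 mm/year × 23 years = 3.3 mm.

3.3 mm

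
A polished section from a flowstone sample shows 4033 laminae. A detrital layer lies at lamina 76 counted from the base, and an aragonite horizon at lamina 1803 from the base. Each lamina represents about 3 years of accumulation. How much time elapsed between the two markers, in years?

Separation: 1803 − 76 = 1727 laminae.
Multiplying by 3 years per lamina: 1727 × 3 = 5181 years.

5181 years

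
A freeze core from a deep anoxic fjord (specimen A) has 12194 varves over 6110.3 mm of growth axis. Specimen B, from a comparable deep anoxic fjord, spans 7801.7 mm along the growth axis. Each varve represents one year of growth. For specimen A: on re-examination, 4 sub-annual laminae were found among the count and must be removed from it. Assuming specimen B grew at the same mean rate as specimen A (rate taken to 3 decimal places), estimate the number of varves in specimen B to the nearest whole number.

15572 varves

Specimen A: correcting the raw count gives 12194 − 4 = 12190 true varves.
A: 6110.3 mm over 12190 years gives 6110.3 / 12190 ≈ 0.501 mm/yr.
Specimen B: 7801.7 mm / 0.501 mm per year = 15572.26 years ≈ 15572 varves.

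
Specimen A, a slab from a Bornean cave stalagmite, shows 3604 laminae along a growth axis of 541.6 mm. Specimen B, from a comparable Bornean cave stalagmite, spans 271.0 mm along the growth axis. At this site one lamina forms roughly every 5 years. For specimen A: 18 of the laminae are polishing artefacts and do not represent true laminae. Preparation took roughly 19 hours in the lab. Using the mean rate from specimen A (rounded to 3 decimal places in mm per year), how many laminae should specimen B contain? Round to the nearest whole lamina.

Specimen A: true lamina count = 3604 − 18 = 3586.
Specimen A: 3586 laminae at 5 years each span 3586 × 5 = 17930 years.
A: Extension rate ≈ 541.6 / 17930 = 0.030 mm/yr.
Specimen B: 271.0 mm / 0.030 mm per year = 9033.33 years; at 5 years per lamina that is 9033.33 / 5 ≈ 1807 laminae.

1807 laminae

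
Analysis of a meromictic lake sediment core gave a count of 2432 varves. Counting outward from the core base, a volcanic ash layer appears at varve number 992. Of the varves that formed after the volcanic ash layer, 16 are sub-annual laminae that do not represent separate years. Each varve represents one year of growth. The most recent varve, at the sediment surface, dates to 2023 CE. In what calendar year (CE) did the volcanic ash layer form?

599 CE

Between varve 992 and the sediment surface there are 2432 − 992 = 1440 varves.
1440 − 16 false = 1424 true varves after the volcanic ash layer.
2023 − 1424 = 599 CE.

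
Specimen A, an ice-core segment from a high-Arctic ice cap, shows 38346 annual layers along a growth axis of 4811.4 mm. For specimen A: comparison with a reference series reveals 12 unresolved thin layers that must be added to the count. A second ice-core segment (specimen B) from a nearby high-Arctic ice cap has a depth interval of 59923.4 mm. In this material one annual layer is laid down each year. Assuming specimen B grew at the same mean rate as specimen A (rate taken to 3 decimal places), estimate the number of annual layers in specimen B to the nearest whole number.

479387 annual layers

Specimen A: correcting the raw count gives 38346 + 12 = 38358 true annual layers.
A: 4811.4 mm over 38358 years gives 4811.4 / 38358 ≈ 0.125 mm/yr.
Specimen B: 59923.4 mm / 0.125 mm per year = 479387.20 years ≈ 479387 annual layers.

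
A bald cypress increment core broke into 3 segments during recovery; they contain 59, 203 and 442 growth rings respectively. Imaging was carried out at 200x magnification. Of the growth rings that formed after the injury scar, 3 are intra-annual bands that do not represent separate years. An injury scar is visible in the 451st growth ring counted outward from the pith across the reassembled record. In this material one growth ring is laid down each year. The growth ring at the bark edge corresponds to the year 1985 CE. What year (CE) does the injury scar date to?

1735 CE

Total growth rings = 59 + 203 + 442 = 704.
Between growth ring 451 and the bark edge there are 704 − 451 = 253 growth rings.
Excluding 3 false growth rings: 253 − 3 = 250.
1985 − 250 = 1735 CE.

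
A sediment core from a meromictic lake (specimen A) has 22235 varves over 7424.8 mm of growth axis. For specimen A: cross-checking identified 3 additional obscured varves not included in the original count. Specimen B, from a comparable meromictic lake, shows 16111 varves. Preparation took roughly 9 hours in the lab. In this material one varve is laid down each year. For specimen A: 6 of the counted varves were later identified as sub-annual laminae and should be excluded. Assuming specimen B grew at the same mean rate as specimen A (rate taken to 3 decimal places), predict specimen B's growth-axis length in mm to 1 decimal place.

5381.1 mm

Specimen A: true varve count = 22235 − 6 + 3 = 22232.
A: Mean rate = 7424.8 mm / 22232 years ≈ 0.334 mm/yr.
Length of B = 0.334 × 16111 = 5381.1 mm.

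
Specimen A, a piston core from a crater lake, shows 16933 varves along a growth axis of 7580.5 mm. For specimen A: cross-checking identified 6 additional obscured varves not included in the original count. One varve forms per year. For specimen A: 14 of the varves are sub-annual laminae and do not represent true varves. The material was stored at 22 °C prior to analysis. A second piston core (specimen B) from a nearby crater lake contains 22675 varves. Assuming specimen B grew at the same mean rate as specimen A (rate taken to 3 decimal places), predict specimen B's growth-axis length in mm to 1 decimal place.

Specimen A: adjusted count: 16933 − 14 + 6 = 16925 varves.
A: 7580.5 mm over 16925 years gives 7580.5 / 16925 ≈ 0.448 mm/yr.
For B, 0.448 mm/year × 22675 years = 10158.4 mm.

10158.4 mm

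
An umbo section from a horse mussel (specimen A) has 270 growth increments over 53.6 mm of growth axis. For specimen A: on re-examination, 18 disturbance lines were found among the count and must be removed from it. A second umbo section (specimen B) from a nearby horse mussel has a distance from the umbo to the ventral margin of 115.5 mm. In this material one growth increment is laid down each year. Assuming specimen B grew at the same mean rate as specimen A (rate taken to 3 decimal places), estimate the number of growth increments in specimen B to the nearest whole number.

542 growth increments

Specimen A: true growth increment count = 270 − 18 = 252.
A: Extension rate ≈ 53.6 / 252 = 0.213 mm per year.
Specimen B: 115.5 mm / 0.213 mm per year = 542.25 years ≈ 542 growth increments.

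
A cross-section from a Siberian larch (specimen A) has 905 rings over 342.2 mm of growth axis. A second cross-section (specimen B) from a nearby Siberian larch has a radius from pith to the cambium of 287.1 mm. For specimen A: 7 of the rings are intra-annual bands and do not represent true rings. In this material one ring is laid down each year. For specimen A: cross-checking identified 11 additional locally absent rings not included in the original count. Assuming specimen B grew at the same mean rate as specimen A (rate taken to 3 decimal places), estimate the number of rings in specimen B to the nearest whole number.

Specimen A: after corrections the count is 905 − 7 + 11 = 909 rings.
A: Mean rate = 342.2 mm / 909 years ≈ 0.376 mm per year.
Specimen B: 287.1 mm / 0.376 mm per year = 763.56 years ≈ 764 rings.

764 rings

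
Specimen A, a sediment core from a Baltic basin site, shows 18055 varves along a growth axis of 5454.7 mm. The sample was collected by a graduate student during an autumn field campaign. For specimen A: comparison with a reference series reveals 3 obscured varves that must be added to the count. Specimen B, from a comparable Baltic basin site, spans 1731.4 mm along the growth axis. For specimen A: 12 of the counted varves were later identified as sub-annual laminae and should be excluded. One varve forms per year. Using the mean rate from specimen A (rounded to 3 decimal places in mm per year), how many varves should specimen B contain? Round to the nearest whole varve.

Specimen A: after corrections the count is 18055 − 12 + 3 = 18046 varves.
A: Mean rate = 5454.7 mm / 18046 years ≈ 0.302 mm per year.
B spans 1731.4 / 0.302 = 5733.11 years ≈ 5733 varves.

5733 varves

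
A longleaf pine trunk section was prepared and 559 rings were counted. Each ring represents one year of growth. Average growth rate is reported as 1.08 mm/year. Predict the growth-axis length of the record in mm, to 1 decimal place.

The record spans 559 years at 1.08 mm per year.
Length ≈ 1.08 × 559 = 603.7 mm.

603.7 mm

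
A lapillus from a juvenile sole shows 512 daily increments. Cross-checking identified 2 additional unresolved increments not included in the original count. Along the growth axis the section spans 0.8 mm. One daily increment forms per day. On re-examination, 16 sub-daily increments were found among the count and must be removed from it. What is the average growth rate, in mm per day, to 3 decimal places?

0.002 mm per day

After corrections the count is 512 − 16 + 2 = 498 daily increments.
0.8 mm over 498 days gives 0.8 / 498 ≈ 0.002 mm per day.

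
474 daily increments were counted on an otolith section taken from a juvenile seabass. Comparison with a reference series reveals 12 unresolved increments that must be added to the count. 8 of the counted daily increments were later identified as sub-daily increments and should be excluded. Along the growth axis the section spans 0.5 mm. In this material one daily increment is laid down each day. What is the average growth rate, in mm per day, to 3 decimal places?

0.001 mm per day

True daily increment count = 474 − 8 + 12 = 478.
Extension rate ≈ 0.5 / 478 = 0.001 mm per day.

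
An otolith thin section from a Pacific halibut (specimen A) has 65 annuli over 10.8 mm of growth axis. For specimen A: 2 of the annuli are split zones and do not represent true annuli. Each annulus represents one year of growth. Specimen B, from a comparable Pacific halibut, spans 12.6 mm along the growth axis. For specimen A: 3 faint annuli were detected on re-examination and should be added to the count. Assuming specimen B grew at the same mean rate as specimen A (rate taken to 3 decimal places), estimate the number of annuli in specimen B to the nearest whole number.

Specimen A: correcting the raw count gives 65 − 2 + 3 = 66 true annuli.
A: 10.8 mm over 66 years gives 10.8 / 66 ≈ 0.164 mm per year.
Specimen B: 12.6 mm / 0.164 mm per year = 76.83 years ≈ 77 annuli.

77 annuli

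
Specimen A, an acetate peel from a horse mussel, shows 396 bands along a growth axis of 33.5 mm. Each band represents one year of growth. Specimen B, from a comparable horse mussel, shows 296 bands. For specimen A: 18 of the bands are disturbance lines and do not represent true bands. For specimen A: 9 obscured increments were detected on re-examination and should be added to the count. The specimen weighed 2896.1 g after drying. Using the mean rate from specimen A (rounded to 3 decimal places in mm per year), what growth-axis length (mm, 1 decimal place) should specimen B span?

Specimen A: true band count = 396 − 18 + 9 = 387.
A: Extension rate ≈ 33.5 / 387 = 0.087 mm/year.
B's length ≈ 0.087 × 296 = 25.8 mm.

25.8 mm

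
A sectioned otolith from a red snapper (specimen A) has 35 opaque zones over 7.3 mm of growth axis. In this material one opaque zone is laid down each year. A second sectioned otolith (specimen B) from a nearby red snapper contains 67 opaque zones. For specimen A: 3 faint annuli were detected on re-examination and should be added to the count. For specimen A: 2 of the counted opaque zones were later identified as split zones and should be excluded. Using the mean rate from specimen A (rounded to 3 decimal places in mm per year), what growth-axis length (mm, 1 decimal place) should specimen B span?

13.6 mm

Specimen A: true opaque zone count = 35 − 2 + 3 = 36.
A: 7.3 mm over 36 years gives 7.3 / 36 ≈ 0.203 mm/yr.
Length of B = 0.203 × 67 = 13.6 mm.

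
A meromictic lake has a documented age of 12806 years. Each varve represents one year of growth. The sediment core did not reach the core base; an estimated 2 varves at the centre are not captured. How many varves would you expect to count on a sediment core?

12804 varves

Expected varves over 12806 years: 12806.
Less the 2 uncaptured varves: 12806 − 2 = 12804.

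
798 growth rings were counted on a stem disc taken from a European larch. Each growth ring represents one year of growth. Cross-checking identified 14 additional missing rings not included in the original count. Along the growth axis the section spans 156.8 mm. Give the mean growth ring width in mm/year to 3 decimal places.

True growth ring count = 798 + 14 = 812.
Mean rate = 156.8 mm / 812 years ≈ 0.193 mm/year.

0.193 mm/year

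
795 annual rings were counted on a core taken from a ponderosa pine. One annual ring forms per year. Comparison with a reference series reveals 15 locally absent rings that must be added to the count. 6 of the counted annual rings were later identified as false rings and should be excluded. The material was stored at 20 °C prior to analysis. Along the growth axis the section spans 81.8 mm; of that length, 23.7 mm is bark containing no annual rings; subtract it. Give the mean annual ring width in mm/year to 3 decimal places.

After corrections the count is 795 − 6 + 15 = 804 annual rings.
Removing the 23.7 mm offcut leaves 81.8 − 23.7 = 58.1 mm.
Mean rate = 58.1 mm / 804 years ≈ 0.072 mm/year.

0.072 mm/year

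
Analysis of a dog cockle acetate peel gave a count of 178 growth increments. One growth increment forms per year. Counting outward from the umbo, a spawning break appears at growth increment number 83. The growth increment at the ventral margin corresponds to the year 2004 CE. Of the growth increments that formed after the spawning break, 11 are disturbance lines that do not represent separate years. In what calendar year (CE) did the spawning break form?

1920 CE

Between growth increment 83 and the ventral margin there are 178 − 83 = 95 growth increments.
95 − 11 false = 84 true growth increments after the spawning break.
The growth increment at the ventral margin is 2004 CE, so the spawning break dates to 2004 − 84 = 1920 CE.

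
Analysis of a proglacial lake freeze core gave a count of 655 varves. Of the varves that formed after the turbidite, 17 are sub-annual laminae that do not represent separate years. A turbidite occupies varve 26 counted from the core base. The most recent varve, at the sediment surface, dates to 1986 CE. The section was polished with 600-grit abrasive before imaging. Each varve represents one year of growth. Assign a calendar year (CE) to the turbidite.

1374 CE

655 − 26 = 629 varves lie beyond the turbidite toward the sediment surface.
629 − 17 false = 612 true varves after the turbidite.
1986 − 612 = 1374 CE.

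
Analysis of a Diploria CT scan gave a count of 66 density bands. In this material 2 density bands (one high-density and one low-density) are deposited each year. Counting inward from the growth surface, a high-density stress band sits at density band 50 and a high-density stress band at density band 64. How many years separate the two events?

7 yr

64 − 50 = 14 density bands lie between the two events.
With 2 density bands per year, 14 / 2 = 7 years.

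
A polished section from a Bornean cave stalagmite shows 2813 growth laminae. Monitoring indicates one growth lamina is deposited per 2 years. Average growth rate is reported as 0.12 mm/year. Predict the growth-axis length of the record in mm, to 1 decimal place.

675.1 mm

Multiplying by 2 years per growth lamina: 2813 × 2 = 5626 years.
Length ≈ 0.12 × 5626 = 675.1 mm.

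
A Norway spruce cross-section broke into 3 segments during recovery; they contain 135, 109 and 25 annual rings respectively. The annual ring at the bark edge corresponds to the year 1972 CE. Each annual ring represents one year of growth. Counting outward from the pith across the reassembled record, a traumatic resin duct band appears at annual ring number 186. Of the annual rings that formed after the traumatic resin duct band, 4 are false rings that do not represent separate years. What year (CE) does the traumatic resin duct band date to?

1893 CE

Total annual rings = 135 + 109 + 25 = 269.
Between annual ring 186 and the bark edge there are 269 − 186 = 83 annual rings.
Removing the 4 false annual rings leaves 83 − 4 = 79 true annual rings beyond the traumatic resin duct band.
The annual ring at the bark edge is 1972 CE, so the traumatic resin duct band dates to 1972 − 79 = 1893 CE.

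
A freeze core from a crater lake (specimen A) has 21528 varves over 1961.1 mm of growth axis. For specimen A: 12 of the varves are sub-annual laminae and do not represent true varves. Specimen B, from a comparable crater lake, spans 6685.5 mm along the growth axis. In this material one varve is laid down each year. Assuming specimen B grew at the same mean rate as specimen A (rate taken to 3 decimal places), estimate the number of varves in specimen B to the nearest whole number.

73467 varves

Specimen A: correcting the raw count gives 21528 − 12 = 21516 true varves.
A: Extension rate ≈ 1961.1 / 21516 = 0.091 mm/yr.
Specimen B: 6685.5 mm / 0.091 mm per year = 73467.03 years ≈ 73467 varves.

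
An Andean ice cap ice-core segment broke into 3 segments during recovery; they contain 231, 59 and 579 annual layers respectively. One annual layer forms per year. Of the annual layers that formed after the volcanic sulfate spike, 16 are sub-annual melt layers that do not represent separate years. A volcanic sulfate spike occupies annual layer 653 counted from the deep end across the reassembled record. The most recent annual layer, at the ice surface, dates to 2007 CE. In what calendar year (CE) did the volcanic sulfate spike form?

Total annual layers = 231 + 59 + 579 = 869.
The volcanic sulfate spike sits at annual layer 653 from the deep end, so 869 − 653 = 216 annual layers formed after it.
216 − 16 false = 200 true annual layers after the volcanic sulfate spike.
The annual layer at the ice surface is 2007 CE, so the volcanic sulfate spike dates to 2007 − 200 = 1807 CE.

1807 CE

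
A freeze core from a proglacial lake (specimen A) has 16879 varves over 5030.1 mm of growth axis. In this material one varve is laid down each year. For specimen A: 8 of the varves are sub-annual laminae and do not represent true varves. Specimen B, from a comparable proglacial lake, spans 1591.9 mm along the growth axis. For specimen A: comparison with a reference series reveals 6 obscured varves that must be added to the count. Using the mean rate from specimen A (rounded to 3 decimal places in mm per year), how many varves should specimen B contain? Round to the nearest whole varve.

Specimen A: adjusted count: 16879 − 8 + 6 = 16877 varves.
A: 5030.1 mm over 16877 years gives 5030.1 / 16877 ≈ 0.298 mm/year.
Specimen B: 1591.9 mm / 0.298 mm per year = 5341.95 years ≈ 5342 varves.

5342 varves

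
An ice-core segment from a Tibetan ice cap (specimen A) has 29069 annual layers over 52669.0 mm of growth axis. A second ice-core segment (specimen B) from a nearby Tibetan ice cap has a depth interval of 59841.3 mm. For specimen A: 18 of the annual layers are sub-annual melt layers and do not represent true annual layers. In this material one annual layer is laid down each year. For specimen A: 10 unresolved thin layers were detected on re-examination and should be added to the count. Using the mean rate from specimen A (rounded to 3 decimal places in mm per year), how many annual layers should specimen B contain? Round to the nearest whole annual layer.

33025 annual layers

Specimen A: true annual layer count = 29069 − 18 + 10 = 29061.
A: Mean rate = 52669.0 mm / 29061 years ≈ 1.812 mm per year.
For B, 59841.3 / 1.812 = 33025.00 years ≈ 33025 annual layers.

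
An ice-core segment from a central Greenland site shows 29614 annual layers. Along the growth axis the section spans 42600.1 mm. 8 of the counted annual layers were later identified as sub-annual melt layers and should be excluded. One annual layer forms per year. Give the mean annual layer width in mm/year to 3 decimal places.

True annual layer count = 29614 − 8 = 29606.
Mean rate = 42600.1 mm / 29606 years ≈ 1.439 mm/year.

1.439 mm/year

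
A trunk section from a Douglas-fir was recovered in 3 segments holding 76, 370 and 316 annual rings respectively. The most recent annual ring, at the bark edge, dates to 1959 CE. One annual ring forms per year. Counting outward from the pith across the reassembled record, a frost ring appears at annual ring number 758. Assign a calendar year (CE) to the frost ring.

Total annual rings = 76 + 370 + 316 = 762.
Between annual ring 758 and the bark edge there are 762 − 758 = 4 annual rings.
The annual ring at the bark edge is 1959 CE, so the frost ring dates to 1959 − 4 = 1955 CE.

1955 CE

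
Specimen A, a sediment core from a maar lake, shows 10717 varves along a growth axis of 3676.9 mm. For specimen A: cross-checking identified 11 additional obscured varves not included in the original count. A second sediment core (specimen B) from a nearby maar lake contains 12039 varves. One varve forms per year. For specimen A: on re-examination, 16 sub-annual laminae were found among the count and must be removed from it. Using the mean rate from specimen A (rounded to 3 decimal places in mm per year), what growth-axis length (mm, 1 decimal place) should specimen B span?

Specimen A: correcting the raw count gives 10717 − 16 + 11 = 10712 true varves.
A: Extension rate ≈ 3676.9 / 10712 = 0.343 mm/yr.
Length of B = 0.343 × 12039 = 4129.4 mm.

4129.4 mm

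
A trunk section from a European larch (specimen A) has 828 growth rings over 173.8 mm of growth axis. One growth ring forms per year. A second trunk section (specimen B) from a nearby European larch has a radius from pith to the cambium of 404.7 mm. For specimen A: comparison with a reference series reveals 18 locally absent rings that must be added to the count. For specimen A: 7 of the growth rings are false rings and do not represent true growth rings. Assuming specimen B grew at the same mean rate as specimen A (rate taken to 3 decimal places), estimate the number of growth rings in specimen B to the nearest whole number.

Specimen A: correcting the raw count gives 828 − 7 + 18 = 839 true growth rings.
A: Mean rate = 173.8 mm / 839 years ≈ 0.207 mm/yr.
For B, 404.7 / 0.207 = 1955.07 years ≈ 1955 growth rings.

1955 growth rings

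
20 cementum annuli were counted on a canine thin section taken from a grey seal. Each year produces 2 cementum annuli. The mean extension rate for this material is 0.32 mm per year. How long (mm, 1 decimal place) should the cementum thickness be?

Dividing by 2 cementum annuli per year: 20 / 2 = 10 years.
Predicted length = 0.32 mm/year × 10 years = 3.2 mm.

3.2 mm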